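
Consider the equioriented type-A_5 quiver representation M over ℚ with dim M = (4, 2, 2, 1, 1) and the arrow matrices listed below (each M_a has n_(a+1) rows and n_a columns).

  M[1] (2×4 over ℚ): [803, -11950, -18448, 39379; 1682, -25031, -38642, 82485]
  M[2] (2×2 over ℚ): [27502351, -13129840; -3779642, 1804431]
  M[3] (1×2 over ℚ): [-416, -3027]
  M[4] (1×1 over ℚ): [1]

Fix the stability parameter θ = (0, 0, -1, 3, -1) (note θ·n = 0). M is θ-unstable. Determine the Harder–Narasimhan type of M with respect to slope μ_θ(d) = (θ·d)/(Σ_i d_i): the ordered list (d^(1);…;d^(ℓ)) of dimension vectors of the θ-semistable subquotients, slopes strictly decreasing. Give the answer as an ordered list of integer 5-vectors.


Barcode: M ≅ I[1,1]^2, I[1,3], I[1,5]. HN layers by μ_θ (3 steps, strictly decreasing):
  μ^(1)=1; μ^(2)=0; μ^(3)=-1/3

((0, 0, 0, 1, 1); (2, 0, 0, 0, 0); (2, 2, 2, 0, 0))


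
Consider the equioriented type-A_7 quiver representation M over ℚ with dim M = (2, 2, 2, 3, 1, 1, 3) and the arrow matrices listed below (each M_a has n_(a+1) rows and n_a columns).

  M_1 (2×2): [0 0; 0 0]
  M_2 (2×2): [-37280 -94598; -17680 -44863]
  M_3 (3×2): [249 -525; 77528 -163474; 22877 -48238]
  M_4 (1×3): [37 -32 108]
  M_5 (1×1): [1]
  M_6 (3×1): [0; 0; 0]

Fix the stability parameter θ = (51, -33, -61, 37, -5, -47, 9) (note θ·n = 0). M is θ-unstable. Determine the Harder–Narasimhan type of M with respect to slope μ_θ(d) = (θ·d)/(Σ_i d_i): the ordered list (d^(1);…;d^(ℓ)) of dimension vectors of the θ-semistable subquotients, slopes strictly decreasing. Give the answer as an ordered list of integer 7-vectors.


Interval decomposition of M: I[1,1]^2, I[2,2], I[2,6], I[3,4], I[4,4], I[7,7]^3.
HN type (ℓ=7): μ^(1)=51; μ^(2)=37; μ^(3)=9; μ^(4)=-5; μ^(5)=-33; μ^(6)=-47; μ^(7)=-61

((2, 0, 0, 0, 0, 0, 0); (0, 0, 0, 2, 0, 0, 0); (0, 0, 0, 0, 0, 0, 3); (0, 0, 0, 1, 1, 1, 0); (0, 1, 0, 0, 0, 0, 0); (0, 1, 1, 0, 0, 0, 0); (0, 0, 1, 0, 0, 0, 0))


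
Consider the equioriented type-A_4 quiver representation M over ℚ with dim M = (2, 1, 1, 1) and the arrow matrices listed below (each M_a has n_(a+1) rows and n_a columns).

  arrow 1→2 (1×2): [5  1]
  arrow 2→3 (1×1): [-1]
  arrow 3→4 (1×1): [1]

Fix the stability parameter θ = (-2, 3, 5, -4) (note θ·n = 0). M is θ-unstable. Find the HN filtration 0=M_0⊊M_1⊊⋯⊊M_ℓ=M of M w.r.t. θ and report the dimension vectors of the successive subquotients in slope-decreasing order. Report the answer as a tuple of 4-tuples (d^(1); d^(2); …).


Barcode: M ≅ I[1,1], I[1,4]. HN layers by μ_θ (2 steps, strictly decreasing):
  μ^(1)=4/3; μ^(2)=-2

((0, 1, 1, 1); (2, 0, 0, 0))


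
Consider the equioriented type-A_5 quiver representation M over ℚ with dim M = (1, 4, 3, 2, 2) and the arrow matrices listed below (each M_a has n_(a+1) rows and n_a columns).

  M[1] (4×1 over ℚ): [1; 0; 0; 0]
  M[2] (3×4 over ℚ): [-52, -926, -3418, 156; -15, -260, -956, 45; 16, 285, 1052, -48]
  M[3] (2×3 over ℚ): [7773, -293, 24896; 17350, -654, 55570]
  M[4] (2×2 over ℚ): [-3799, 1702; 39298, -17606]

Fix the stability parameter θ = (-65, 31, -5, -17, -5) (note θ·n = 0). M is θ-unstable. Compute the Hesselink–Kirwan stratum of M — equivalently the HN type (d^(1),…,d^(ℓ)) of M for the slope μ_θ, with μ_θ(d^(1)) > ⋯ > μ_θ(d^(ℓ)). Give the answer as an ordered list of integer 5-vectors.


Via rank(M_{q-1}∘⋯∘M_p): M ≅ I[1,5], I[2,2], I[2,3], I[2,5].
μ_θ-semistable layers: μ^(1)=31; μ^(2)=13; μ^(3)=1; μ^(4)=-65

((0, 1, 0, 0, 0); (0, 1, 1, 0, 0); (0, 2, 2, 2, 2); (1, 0, 0, 0, 0))


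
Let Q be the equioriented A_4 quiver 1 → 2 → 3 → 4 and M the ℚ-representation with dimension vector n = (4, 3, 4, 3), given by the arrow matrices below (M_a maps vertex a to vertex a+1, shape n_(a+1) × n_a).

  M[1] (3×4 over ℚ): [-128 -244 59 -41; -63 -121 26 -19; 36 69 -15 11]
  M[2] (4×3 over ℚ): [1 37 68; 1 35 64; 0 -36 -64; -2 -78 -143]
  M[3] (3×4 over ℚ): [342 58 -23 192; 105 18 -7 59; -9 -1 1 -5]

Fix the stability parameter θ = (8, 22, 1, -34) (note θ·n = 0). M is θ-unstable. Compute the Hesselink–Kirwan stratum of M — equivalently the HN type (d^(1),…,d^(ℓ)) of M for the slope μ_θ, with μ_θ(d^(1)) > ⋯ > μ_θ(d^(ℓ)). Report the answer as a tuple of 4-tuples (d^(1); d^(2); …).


Interval decomposition of M: I[1,1], I[1,4]^3, I[3,3].
HN type (ℓ=3): μ^(1)=8; μ^(2)=1; μ^(3)=-3/4

((1, 0, 0, 0); (0, 0, 1, 0); (3, 3, 3, 3))


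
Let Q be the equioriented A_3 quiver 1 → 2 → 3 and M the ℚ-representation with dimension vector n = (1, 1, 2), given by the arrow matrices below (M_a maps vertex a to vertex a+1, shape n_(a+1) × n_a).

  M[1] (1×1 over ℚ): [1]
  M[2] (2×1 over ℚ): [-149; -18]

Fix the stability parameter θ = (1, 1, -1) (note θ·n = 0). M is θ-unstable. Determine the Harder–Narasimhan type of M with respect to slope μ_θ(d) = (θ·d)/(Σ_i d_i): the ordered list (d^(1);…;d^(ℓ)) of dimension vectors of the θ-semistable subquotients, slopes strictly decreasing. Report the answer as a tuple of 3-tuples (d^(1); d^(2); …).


Interval decomposition of M: I[1,3], I[3,3].
HN type (ℓ=2): μ^(1)=1/3; μ^(2)=-1

((1, 1, 1); (0, 0, 1))


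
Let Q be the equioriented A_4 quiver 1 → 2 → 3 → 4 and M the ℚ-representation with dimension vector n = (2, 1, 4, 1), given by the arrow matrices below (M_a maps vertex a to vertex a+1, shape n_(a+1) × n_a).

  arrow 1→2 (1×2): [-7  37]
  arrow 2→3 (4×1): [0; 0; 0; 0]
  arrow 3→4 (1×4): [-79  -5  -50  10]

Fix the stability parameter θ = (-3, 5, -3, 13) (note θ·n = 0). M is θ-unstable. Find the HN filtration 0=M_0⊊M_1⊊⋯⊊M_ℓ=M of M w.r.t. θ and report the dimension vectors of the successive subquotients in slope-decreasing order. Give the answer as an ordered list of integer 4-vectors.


Barcode: M ≅ I[1,1], I[1,2], I[3,3]^3, I[3,4]. HN layers by μ_θ (3 steps, strictly decreasing):
  μ^(1)=13; μ^(2)=5; μ^(3)=-3

((0, 0, 0, 1); (0, 1, 0, 0); (2, 0, 4, 0))


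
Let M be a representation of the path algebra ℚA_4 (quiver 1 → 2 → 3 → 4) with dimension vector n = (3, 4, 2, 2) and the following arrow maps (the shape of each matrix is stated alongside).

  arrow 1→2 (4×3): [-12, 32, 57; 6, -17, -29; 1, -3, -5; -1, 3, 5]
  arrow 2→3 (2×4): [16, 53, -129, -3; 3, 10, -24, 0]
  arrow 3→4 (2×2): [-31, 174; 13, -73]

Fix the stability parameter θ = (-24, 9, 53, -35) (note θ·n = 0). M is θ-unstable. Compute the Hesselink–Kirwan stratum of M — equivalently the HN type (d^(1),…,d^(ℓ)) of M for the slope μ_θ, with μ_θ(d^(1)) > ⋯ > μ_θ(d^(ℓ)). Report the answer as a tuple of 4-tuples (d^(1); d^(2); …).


Barcode: M ≅ I[1,2], I[1,4]^2, I[2,2]. HN layers by μ_θ (2 steps, strictly decreasing):
  μ^(1)=9; μ^(2)=-24

((0, 4, 2, 2); (3, 0, 0, 0))


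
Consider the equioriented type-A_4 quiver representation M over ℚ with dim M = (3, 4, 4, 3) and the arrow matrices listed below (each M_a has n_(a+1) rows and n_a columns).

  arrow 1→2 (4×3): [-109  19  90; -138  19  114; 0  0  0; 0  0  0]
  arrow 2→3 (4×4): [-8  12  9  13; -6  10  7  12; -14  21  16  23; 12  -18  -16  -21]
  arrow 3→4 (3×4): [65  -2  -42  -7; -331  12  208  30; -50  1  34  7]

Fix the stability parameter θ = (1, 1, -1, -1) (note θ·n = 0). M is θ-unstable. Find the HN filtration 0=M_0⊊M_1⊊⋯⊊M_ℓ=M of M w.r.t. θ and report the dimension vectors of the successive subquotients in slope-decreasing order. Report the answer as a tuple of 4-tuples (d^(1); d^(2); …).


Barcode: M ≅ I[1,1], I[1,3], I[1,4], I[2,4]^2. HN layers by μ_θ (4 steps, strictly decreasing):
  μ^(1)=1; μ^(2)=1/3; μ^(3)=0; μ^(4)=-1/3

((1, 0, 0, 0); (1, 1, 1, 0); (1, 1, 1, 1); (0, 2, 2, 2))


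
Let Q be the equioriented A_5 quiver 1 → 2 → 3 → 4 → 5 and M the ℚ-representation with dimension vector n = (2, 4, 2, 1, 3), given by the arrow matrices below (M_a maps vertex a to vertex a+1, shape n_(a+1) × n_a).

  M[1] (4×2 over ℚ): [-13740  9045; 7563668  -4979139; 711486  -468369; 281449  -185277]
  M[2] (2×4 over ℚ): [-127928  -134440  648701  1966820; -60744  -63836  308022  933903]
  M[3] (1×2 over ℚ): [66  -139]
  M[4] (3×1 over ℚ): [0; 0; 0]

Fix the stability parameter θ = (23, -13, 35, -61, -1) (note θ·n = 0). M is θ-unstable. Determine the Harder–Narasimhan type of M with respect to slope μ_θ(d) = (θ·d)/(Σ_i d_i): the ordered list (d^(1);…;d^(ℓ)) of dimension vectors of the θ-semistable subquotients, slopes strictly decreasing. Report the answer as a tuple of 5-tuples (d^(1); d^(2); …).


Barcode: M ≅ I[1,3], I[1,4], I[2,2]^2, I[5,5]^3. HN layers by μ_θ (5 steps, strictly decreasing):
  μ^(1)=35; μ^(2)=5; μ^(3)=-1; μ^(4)=-4; μ^(5)=-13

((0, 0, 1, 0, 0); (1, 1, 0, 0, 0); (0, 0, 0, 0, 3); (1, 1, 1, 1, 0); (0, 2, 0, 0, 0))


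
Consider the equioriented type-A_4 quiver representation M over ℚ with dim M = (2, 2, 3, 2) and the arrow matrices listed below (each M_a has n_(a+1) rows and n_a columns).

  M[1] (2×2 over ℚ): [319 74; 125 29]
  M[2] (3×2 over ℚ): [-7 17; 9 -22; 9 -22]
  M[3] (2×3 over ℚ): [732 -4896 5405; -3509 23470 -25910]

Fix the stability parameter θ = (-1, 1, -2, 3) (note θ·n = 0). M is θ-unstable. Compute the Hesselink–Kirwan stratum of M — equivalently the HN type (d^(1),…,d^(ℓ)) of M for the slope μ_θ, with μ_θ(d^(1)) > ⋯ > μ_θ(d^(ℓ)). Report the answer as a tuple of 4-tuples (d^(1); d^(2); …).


Via rank(M_{q-1}∘⋯∘M_p): M ≅ I[1,4]^2, I[3,3].
μ_θ-semistable layers: μ^(1)=3; μ^(2)=-1/2; μ^(3)=-1; μ^(4)=-2

((0, 0, 0, 2); (0, 2, 2, 0); (2, 0, 0, 0); (0, 0, 1, 0))


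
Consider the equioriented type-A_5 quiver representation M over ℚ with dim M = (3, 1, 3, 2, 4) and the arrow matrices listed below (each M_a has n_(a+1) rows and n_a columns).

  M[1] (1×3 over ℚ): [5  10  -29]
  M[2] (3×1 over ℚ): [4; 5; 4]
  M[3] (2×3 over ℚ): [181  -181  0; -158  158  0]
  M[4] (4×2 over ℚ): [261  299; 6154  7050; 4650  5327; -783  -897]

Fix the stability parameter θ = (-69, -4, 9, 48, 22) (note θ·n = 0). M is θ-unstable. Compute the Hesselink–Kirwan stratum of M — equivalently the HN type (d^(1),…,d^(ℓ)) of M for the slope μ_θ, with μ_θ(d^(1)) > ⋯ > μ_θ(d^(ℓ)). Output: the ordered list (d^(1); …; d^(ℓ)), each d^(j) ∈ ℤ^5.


Interval decomposition of M: I[1,1]^2, I[1,5], I[3,3]^2, I[4,5], I[5,5]^2.
HN type (ℓ=5): μ^(1)=35; μ^(2)=22; μ^(3)=9; μ^(4)=-4; μ^(5)=-69

((0, 0, 0, 2, 2); (0, 0, 0, 0, 2); (0, 0, 3, 0, 0); (0, 1, 0, 0, 0); (3, 0, 0, 0, 0))


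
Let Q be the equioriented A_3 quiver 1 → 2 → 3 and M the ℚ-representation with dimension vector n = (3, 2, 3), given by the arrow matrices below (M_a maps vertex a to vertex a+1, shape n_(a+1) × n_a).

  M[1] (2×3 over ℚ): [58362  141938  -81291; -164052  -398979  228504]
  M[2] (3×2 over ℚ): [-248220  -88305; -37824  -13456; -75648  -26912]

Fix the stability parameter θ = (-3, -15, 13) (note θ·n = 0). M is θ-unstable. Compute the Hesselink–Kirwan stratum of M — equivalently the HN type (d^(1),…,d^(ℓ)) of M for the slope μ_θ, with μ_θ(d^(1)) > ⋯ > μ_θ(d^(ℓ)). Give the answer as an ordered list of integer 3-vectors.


Barcode: M ≅ I[1,1], I[1,2], I[1,3], I[3,3]^2. HN layers by μ_θ (3 steps, strictly decreasing):
  μ^(1)=13; μ^(2)=-3; μ^(3)=-9

((0, 0, 3); (1, 0, 0); (2, 2, 0))


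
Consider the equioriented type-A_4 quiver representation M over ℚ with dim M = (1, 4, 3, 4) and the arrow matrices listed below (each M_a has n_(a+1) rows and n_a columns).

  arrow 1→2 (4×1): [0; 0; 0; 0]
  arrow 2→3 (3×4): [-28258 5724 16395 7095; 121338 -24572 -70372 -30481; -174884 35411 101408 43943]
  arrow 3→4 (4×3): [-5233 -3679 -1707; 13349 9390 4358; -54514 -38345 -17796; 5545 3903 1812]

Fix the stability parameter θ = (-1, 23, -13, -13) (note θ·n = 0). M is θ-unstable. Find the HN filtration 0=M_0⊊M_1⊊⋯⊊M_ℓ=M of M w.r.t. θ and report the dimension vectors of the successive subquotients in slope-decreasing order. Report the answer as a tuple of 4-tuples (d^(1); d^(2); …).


Via rank(M_{q-1}∘⋯∘M_p): M ≅ I[1,1], I[2,2], I[2,4]^3, I[4,4].
μ_θ-semistable layers: μ^(1)=23; μ^(2)=-1; μ^(3)=-13

((0, 1, 0, 0); (1, 3, 3, 3); (0, 0, 0, 1))


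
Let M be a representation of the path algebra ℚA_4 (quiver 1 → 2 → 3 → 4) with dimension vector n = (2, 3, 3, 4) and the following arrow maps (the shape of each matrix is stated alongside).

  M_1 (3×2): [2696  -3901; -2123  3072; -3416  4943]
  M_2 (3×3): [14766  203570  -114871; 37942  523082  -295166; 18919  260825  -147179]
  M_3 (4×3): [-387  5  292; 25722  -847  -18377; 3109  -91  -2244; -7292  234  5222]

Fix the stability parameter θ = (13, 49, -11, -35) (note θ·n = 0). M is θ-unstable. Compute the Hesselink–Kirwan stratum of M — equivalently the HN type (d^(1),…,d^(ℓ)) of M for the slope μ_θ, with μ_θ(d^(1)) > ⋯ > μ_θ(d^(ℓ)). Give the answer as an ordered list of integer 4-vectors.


Interval decomposition of M: I[1,4]^2, I[2,2], I[3,3], I[4,4]^2.
HN type (ℓ=4): μ^(1)=49; μ^(2)=4; μ^(3)=-11; μ^(4)=-35

((0, 1, 0, 0); (2, 2, 2, 2); (0, 0, 1, 0); (0, 0, 0, 2))


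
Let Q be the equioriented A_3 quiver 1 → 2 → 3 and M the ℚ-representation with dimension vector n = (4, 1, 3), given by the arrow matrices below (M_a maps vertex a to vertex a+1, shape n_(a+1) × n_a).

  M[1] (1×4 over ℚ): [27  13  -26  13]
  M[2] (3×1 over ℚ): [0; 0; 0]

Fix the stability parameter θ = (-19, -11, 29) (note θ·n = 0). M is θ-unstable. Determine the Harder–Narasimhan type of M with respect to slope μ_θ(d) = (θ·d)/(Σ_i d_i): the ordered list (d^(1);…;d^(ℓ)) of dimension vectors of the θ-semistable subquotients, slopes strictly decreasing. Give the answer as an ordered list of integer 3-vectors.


Barcode: M ≅ I[1,1]^3, I[1,2], I[3,3]^3. HN layers by μ_θ (3 steps, strictly decreasing):
  μ^(1)=29; μ^(2)=-11; μ^(3)=-19

((0, 0, 3); (0, 1, 0); (4, 0, 0))


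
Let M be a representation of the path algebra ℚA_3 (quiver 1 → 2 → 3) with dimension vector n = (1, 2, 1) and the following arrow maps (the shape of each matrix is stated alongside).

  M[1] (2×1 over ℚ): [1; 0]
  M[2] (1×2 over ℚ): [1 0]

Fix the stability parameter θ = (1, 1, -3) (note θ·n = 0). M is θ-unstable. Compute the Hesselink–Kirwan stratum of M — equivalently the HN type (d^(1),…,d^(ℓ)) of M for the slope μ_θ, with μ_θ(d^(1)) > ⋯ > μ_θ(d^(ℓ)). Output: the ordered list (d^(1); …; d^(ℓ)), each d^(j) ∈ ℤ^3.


Barcode: M ≅ I[1,3], I[2,2]. HN layers by μ_θ (2 steps, strictly decreasing):
  μ^(1)=1; μ^(2)=-1/3

((0, 1, 0); (1, 1, 1))


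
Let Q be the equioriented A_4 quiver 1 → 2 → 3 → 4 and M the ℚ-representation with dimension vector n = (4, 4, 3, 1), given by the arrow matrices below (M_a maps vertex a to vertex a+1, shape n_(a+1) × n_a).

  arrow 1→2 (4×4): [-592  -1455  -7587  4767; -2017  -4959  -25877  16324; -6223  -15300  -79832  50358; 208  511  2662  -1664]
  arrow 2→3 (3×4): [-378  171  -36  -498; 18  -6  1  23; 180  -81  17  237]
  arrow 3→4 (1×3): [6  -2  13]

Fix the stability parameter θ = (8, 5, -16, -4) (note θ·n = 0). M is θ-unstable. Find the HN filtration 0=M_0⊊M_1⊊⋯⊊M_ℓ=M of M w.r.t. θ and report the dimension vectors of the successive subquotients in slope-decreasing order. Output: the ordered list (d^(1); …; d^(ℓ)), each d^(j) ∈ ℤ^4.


Interval decomposition of M: I[1,2]^2, I[1,3], I[1,4], I[3,3].
HN type (ℓ=4): μ^(1)=13/2; μ^(2)=-1; μ^(3)=-7/4; μ^(4)=-16

((2, 2, 0, 0); (1, 1, 1, 0); (1, 1, 1, 1); (0, 0, 1, 0))


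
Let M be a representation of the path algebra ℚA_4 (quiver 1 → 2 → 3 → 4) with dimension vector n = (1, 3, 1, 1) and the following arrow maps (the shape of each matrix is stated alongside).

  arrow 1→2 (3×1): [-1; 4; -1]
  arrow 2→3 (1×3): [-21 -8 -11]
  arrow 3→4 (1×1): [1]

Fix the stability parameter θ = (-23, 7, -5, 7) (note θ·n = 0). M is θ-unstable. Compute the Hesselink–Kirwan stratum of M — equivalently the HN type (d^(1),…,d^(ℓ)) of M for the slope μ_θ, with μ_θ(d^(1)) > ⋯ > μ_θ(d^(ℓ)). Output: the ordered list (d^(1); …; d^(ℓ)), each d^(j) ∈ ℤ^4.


Via rank(M_{q-1}∘⋯∘M_p): M ≅ I[1,2], I[2,2], I[2,4].
μ_θ-semistable layers: μ^(1)=7; μ^(2)=1; μ^(3)=-23

((0, 2, 0, 1); (0, 1, 1, 0); (1, 0, 0, 0))


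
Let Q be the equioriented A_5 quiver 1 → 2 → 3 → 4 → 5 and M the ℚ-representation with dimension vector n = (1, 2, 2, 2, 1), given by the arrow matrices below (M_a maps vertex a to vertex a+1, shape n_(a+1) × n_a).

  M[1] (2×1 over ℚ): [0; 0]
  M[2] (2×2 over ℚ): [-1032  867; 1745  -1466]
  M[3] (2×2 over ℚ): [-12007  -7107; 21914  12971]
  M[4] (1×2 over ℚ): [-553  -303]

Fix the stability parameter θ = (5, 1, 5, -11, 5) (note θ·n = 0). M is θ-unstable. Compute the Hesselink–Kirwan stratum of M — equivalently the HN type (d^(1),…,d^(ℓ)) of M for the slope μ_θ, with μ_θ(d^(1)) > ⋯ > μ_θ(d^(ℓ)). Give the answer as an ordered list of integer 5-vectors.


Barcode: M ≅ I[1,1], I[2,4], I[2,5]. HN layers by μ_θ (2 steps, strictly decreasing):
  μ^(1)=5; μ^(2)=-5/3

((1, 0, 0, 0, 1); (0, 2, 2, 2, 0))


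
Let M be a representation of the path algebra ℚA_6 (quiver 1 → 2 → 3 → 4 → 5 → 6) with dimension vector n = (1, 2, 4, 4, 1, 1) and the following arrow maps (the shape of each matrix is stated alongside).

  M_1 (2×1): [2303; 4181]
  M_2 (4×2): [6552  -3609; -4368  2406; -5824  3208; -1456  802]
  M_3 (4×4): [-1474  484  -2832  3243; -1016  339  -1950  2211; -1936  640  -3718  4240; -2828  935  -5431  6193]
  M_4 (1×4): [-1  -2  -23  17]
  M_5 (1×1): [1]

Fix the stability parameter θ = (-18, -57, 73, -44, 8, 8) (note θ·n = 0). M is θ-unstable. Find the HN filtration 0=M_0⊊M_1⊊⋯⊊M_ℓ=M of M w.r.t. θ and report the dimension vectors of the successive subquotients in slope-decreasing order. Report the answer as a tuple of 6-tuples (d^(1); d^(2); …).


Barcode: M ≅ I[1,3], I[2,2], I[3,4]^2, I[3,6], I[4,4]. HN layers by μ_θ (6 steps, strictly decreasing):
  μ^(1)=73; μ^(2)=29/2; μ^(3)=45/4; μ^(4)=-75/2; μ^(5)=-44; μ^(6)=-57

((0, 0, 1, 0, 0, 0); (0, 0, 2, 2, 0, 0); (0, 0, 1, 1, 1, 1); (1, 1, 0, 0, 0, 0); (0, 0, 0, 1, 0, 0); (0, 1, 0, 0, 0, 0))


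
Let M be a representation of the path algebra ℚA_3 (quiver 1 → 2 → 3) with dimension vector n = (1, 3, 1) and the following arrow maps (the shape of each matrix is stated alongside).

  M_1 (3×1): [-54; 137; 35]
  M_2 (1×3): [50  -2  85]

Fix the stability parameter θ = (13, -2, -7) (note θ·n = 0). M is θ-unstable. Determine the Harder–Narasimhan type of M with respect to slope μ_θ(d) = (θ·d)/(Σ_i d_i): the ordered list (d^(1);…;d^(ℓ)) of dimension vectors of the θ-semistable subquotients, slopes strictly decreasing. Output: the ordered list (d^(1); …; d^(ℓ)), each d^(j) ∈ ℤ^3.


Via rank(M_{q-1}∘⋯∘M_p): M ≅ I[1,3], I[2,2]^2.
μ_θ-semistable layers: μ^(1)=4/3; μ^(2)=-2

((1, 1, 1); (0, 2, 0))


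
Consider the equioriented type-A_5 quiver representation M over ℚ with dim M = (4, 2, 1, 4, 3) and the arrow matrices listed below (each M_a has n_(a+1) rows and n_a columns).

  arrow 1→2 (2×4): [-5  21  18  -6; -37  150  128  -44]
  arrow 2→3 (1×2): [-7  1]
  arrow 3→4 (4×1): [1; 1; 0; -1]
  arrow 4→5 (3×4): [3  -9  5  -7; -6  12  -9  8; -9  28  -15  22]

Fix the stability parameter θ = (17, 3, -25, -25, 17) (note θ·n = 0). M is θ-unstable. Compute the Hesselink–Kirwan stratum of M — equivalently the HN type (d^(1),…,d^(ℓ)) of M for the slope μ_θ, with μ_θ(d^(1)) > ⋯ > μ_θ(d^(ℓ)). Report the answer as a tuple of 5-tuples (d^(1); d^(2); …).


Interval decomposition of M: I[1,1]^2, I[1,2], I[1,5], I[4,4], I[4,5]^2.
HN type (ℓ=4): μ^(1)=17; μ^(2)=10; μ^(3)=-15/2; μ^(4)=-25

((2, 0, 0, 0, 3); (1, 1, 0, 0, 0); (1, 1, 1, 1, 0); (0, 0, 0, 3, 0))


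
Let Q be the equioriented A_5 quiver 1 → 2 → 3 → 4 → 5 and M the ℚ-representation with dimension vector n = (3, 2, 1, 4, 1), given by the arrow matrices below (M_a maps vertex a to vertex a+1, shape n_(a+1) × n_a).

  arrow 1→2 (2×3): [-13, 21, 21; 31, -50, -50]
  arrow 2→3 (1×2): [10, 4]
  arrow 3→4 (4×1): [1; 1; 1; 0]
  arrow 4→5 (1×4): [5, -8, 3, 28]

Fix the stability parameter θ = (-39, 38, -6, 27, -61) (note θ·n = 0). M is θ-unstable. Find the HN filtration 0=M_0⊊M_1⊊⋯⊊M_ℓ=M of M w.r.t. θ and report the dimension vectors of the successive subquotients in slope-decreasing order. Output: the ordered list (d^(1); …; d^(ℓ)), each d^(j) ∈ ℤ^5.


Via rank(M_{q-1}∘⋯∘M_p): M ≅ I[1,1], I[1,2], I[1,4], I[4,4]^2, I[4,5].
μ_θ-semistable layers: μ^(1)=38; μ^(2)=27; μ^(3)=16; μ^(4)=-17; μ^(5)=-39

((0, 1, 0, 0, 0); (0, 0, 0, 3, 0); (0, 1, 1, 0, 0); (0, 0, 0, 1, 1); (3, 0, 0, 0, 0))


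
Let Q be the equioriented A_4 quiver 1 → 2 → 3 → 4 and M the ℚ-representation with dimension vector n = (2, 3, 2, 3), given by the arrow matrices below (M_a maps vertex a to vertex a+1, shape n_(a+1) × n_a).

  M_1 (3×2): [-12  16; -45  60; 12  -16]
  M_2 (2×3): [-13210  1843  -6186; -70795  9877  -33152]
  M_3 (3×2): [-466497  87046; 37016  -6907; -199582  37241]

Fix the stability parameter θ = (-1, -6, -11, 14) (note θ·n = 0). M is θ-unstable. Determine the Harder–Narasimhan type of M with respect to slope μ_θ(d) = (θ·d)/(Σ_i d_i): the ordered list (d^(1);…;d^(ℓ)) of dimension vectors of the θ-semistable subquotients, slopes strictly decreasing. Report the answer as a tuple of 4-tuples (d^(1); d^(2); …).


Barcode: M ≅ I[1,1], I[1,4], I[2,2], I[2,4], I[4,4]. HN layers by μ_θ (4 steps, strictly decreasing):
  μ^(1)=14; μ^(2)=-1; μ^(3)=-6; μ^(4)=-17/2

((0, 0, 0, 3); (1, 0, 0, 0); (1, 2, 1, 0); (0, 1, 1, 0))


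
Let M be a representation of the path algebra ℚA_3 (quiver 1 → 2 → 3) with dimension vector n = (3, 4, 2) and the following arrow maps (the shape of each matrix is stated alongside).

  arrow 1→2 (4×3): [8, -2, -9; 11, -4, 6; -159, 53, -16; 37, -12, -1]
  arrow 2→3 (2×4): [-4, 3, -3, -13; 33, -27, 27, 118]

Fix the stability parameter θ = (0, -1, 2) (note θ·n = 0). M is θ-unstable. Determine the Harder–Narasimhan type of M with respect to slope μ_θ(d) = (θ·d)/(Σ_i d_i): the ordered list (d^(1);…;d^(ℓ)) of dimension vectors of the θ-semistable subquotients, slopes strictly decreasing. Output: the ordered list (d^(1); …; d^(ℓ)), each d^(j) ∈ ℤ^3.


Barcode: M ≅ I[1,2], I[1,3]^2, I[2,2]. HN layers by μ_θ (3 steps, strictly decreasing):
  μ^(1)=2; μ^(2)=-1/2; μ^(3)=-1

((0, 0, 2); (3, 3, 0); (0, 1, 0))


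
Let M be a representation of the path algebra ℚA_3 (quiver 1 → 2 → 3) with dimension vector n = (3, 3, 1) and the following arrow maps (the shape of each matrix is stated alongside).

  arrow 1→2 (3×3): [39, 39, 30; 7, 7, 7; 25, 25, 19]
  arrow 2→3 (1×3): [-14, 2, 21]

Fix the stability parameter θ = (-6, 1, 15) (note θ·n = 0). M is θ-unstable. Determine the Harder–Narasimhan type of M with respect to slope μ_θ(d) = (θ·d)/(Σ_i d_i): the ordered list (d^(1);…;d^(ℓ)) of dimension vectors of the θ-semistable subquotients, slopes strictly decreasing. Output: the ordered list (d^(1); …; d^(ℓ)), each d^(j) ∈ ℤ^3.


Interval decomposition of M: I[1,1], I[1,2], I[1,3], I[2,2].
HN type (ℓ=3): μ^(1)=15; μ^(2)=1; μ^(3)=-6

((0, 0, 1); (0, 3, 0); (3, 0, 0))


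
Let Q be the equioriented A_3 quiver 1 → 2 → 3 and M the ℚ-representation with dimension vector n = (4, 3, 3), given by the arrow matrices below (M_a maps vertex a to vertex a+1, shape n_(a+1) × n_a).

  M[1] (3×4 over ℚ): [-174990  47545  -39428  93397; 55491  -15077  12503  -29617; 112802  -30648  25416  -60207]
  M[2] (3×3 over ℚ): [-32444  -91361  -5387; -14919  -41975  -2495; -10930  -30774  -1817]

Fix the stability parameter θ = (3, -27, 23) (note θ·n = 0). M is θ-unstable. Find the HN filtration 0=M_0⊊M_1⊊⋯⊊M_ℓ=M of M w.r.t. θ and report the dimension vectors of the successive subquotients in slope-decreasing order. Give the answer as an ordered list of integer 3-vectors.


Barcode: M ≅ I[1,1], I[1,3]^3. HN layers by μ_θ (3 steps, strictly decreasing):
  μ^(1)=23; μ^(2)=3; μ^(3)=-12

((0, 0, 3); (1, 0, 0); (3, 3, 0))


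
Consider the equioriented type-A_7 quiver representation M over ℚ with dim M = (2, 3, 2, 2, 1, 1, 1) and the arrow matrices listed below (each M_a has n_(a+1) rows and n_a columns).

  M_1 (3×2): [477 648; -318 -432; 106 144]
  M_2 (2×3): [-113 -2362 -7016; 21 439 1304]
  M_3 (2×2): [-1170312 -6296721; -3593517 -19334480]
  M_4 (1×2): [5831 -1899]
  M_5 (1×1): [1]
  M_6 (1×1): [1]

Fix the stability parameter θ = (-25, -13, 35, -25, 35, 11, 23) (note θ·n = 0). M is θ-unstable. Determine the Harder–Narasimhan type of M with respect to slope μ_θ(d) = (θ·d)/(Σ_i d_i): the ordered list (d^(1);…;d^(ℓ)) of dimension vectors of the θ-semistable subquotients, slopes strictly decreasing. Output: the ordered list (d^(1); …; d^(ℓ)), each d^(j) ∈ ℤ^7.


Interval decomposition of M: I[1,1], I[1,4], I[2,2], I[2,7].
HN type (ℓ=4): μ^(1)=23; μ^(2)=5; μ^(3)=-13; μ^(4)=-25

((0, 0, 0, 0, 1, 1, 1); (0, 0, 2, 2, 0, 0, 0); (0, 3, 0, 0, 0, 0, 0); (2, 0, 0, 0, 0, 0, 0))


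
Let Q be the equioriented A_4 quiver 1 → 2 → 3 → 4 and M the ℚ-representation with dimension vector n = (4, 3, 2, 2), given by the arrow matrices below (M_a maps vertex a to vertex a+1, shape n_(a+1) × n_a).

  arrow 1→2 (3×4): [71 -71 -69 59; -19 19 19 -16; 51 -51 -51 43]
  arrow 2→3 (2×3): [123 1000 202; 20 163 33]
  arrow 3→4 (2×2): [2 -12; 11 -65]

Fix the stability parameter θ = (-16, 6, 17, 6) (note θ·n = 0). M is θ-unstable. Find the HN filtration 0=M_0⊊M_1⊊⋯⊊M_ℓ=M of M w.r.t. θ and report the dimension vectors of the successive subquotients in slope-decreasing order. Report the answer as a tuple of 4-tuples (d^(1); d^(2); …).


Via rank(M_{q-1}∘⋯∘M_p): M ≅ I[1,1], I[1,2], I[1,4]^2.
μ_θ-semistable layers: μ^(1)=23/2; μ^(2)=6; μ^(3)=-16

((0, 0, 2, 2); (0, 3, 0, 0); (4, 0, 0, 0))


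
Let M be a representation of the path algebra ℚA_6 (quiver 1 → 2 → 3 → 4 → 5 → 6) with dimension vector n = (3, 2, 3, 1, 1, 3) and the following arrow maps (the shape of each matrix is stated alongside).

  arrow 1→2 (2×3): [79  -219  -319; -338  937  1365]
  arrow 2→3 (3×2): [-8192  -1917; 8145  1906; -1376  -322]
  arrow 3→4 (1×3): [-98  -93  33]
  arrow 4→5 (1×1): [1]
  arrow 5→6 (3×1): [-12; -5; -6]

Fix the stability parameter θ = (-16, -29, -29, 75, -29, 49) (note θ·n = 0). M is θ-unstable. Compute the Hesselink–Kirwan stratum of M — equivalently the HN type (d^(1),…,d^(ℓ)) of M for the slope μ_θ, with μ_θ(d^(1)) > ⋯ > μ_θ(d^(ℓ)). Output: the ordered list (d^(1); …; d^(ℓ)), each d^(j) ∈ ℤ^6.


Barcode: M ≅ I[1,1], I[1,3], I[1,6], I[3,3], I[6,6]^2. HN layers by μ_θ (5 steps, strictly decreasing):
  μ^(1)=49; μ^(2)=23; μ^(3)=-16; μ^(4)=-74/3; μ^(5)=-29

((0, 0, 0, 0, 0, 3); (0, 0, 0, 1, 1, 0); (1, 0, 0, 0, 0, 0); (2, 2, 2, 0, 0, 0); (0, 0, 1, 0, 0, 0))


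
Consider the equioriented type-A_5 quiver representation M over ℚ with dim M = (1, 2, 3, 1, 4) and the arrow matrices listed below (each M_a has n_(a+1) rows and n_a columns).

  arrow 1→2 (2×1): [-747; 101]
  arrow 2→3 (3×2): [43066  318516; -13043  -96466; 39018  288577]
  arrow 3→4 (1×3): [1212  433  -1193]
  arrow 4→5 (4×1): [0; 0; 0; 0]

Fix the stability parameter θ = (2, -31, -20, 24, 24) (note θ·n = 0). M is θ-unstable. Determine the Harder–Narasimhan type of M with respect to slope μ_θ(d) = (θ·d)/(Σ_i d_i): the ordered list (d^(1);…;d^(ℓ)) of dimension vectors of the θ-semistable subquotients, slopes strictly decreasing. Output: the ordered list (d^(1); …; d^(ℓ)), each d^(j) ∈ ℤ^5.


Via rank(M_{q-1}∘⋯∘M_p): M ≅ I[1,3], I[2,4], I[3,3], I[5,5]^4.
μ_θ-semistable layers: μ^(1)=24; μ^(2)=-49/3; μ^(3)=-20; μ^(4)=-31

((0, 0, 0, 1, 4); (1, 1, 1, 0, 0); (0, 0, 2, 0, 0); (0, 1, 0, 0, 0))


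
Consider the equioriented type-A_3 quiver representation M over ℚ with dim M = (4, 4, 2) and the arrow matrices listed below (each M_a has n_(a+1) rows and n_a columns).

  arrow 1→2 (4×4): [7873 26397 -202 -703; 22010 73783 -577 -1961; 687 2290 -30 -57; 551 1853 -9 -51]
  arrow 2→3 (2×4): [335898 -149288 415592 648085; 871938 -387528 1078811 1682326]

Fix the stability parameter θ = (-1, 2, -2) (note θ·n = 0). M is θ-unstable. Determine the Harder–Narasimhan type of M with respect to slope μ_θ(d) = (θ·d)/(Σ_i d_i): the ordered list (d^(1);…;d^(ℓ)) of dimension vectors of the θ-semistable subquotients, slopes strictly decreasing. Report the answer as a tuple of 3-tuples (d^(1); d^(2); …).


Interval decomposition of M: I[1,2]^2, I[1,3]^2.
HN type (ℓ=3): μ^(1)=2; μ^(2)=0; μ^(3)=-1

((0, 2, 0); (0, 2, 2); (4, 0, 0))


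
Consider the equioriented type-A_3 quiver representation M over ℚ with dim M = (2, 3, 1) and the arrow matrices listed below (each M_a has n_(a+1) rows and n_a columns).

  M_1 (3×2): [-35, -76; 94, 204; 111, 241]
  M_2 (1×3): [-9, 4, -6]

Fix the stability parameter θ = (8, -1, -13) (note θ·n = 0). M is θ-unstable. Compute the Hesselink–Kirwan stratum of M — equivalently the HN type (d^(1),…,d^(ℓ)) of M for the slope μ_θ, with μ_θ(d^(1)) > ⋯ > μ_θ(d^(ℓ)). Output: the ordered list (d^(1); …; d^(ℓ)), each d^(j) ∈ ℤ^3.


Via rank(M_{q-1}∘⋯∘M_p): M ≅ I[1,2], I[1,3], I[2,2].
μ_θ-semistable layers: μ^(1)=7/2; μ^(2)=-1; μ^(3)=-2

((1, 1, 0); (0, 1, 0); (1, 1, 1))


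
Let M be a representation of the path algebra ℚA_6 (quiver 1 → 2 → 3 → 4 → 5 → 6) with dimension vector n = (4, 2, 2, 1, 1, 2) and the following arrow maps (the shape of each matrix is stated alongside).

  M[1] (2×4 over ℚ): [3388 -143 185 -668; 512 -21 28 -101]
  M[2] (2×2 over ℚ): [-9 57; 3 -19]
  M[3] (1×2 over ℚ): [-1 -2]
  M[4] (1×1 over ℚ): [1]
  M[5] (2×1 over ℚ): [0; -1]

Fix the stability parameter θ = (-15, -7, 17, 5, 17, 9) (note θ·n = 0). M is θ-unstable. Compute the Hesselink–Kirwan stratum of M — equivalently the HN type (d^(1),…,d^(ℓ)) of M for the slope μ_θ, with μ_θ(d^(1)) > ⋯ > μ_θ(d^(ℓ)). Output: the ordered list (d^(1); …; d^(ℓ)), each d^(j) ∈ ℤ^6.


Via rank(M_{q-1}∘⋯∘M_p): M ≅ I[1,1]^2, I[1,2], I[1,6], I[3,3], I[6,6].
μ_θ-semistable layers: μ^(1)=17; μ^(2)=13; μ^(3)=11; μ^(4)=9; μ^(5)=-7; μ^(6)=-15

((0, 0, 1, 0, 0, 0); (0, 0, 0, 0, 1, 1); (0, 0, 1, 1, 0, 0); (0, 0, 0, 0, 0, 1); (0, 2, 0, 0, 0, 0); (4, 0, 0, 0, 0, 0))


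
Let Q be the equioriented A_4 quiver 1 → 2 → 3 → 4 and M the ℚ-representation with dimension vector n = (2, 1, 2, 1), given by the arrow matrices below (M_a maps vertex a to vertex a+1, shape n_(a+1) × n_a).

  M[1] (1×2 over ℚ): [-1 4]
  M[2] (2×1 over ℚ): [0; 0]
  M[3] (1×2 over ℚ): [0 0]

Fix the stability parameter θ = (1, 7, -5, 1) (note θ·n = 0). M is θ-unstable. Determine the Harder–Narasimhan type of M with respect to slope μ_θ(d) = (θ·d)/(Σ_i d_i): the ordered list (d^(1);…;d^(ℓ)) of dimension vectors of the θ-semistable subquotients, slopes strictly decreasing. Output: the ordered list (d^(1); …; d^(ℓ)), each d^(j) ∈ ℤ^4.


Barcode: M ≅ I[1,1], I[1,2], I[3,3]^2, I[4,4]. HN layers by μ_θ (3 steps, strictly decreasing):
  μ^(1)=7; μ^(2)=1; μ^(3)=-5

((0, 1, 0, 0); (2, 0, 0, 1); (0, 0, 2, 0))


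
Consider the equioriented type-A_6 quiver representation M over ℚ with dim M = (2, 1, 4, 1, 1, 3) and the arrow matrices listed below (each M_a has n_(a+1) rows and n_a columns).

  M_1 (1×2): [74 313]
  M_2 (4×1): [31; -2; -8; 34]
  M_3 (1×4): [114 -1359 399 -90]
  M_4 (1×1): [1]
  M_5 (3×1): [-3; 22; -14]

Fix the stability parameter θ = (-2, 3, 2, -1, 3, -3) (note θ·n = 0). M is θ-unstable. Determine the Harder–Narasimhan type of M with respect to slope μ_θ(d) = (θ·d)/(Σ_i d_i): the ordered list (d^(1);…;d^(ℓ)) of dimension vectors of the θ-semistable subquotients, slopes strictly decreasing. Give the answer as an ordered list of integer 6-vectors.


Interval decomposition of M: I[1,1], I[1,3], I[3,3]^2, I[3,6], I[6,6]^2.
HN type (ℓ=5): μ^(1)=5/2; μ^(2)=2; μ^(3)=1/4; μ^(4)=-2; μ^(5)=-3

((0, 1, 1, 0, 0, 0); (0, 0, 2, 0, 0, 0); (0, 0, 1, 1, 1, 1); (2, 0, 0, 0, 0, 0); (0, 0, 0, 0, 0, 2))


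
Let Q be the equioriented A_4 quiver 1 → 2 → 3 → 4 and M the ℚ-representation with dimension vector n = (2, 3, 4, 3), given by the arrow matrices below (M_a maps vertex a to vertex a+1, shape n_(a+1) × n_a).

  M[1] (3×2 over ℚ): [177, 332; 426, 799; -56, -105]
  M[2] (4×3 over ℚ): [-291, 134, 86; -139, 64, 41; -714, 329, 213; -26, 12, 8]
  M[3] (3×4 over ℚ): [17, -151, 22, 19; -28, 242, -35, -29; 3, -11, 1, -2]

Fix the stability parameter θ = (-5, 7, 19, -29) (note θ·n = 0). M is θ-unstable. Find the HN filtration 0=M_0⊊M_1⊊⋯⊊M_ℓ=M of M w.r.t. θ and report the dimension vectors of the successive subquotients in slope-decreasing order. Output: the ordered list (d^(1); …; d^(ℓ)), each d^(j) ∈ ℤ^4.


Via rank(M_{q-1}∘⋯∘M_p): M ≅ I[1,3], I[1,4], I[2,4], I[3,3], I[4,4].
μ_θ-semistable layers: μ^(1)=19; μ^(2)=7; μ^(3)=-1; μ^(4)=-5; μ^(5)=-29

((0, 0, 2, 0); (0, 1, 0, 0); (0, 2, 2, 2); (2, 0, 0, 0); (0, 0, 0, 1))


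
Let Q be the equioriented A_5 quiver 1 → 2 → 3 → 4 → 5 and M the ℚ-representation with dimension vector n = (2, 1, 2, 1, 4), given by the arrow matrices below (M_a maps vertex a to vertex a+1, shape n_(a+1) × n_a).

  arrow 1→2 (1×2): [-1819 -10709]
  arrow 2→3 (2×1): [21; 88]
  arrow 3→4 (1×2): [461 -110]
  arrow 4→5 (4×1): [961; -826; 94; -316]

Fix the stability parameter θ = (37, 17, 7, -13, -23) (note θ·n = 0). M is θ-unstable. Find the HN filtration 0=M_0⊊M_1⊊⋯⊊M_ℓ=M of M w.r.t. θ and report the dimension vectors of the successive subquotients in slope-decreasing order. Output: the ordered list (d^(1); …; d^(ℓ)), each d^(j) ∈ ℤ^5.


Interval decomposition of M: I[1,1], I[1,5], I[3,3], I[5,5]^3.
HN type (ℓ=4): μ^(1)=37; μ^(2)=7; μ^(3)=5; μ^(4)=-23

((1, 0, 0, 0, 0); (0, 0, 1, 0, 0); (1, 1, 1, 1, 1); (0, 0, 0, 0, 3))


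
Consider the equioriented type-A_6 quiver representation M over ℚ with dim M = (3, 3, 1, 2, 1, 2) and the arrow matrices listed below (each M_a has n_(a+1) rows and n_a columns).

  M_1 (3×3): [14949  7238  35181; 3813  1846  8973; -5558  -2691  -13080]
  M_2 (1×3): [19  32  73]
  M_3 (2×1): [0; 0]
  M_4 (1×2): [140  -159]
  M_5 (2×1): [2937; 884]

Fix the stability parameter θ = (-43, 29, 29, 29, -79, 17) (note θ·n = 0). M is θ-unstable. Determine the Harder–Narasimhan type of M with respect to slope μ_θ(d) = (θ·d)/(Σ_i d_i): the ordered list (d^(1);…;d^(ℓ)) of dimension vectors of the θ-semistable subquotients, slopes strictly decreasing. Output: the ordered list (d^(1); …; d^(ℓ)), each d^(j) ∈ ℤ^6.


Barcode: M ≅ I[1,1], I[1,2], I[1,3], I[2,2], I[4,4], I[4,6], I[6,6]. HN layers by μ_θ (4 steps, strictly decreasing):
  μ^(1)=29; μ^(2)=17; μ^(3)=-25; μ^(4)=-43

((0, 3, 1, 1, 0, 0); (0, 0, 0, 0, 0, 2); (0, 0, 0, 1, 1, 0); (3, 0, 0, 0, 0, 0))


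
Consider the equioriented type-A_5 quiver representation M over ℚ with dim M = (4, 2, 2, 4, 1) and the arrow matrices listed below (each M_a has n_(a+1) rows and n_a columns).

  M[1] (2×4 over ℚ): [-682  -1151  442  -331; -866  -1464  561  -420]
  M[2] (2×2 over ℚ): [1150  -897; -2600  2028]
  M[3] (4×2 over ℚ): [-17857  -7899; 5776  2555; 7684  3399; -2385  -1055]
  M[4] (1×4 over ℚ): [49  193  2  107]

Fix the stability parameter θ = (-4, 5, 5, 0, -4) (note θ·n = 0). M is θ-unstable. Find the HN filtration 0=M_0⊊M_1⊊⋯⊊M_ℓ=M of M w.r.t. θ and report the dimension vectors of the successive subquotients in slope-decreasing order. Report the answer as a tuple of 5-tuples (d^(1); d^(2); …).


Via rank(M_{q-1}∘⋯∘M_p): M ≅ I[1,1]^2, I[1,2], I[1,4], I[3,5], I[4,4]^2.
μ_θ-semistable layers: μ^(1)=5; μ^(2)=10/3; μ^(3)=1/3; μ^(4)=0; μ^(5)=-4

((0, 1, 0, 0, 0); (0, 1, 1, 1, 0); (0, 0, 1, 1, 1); (0, 0, 0, 2, 0); (4, 0, 0, 0, 0))


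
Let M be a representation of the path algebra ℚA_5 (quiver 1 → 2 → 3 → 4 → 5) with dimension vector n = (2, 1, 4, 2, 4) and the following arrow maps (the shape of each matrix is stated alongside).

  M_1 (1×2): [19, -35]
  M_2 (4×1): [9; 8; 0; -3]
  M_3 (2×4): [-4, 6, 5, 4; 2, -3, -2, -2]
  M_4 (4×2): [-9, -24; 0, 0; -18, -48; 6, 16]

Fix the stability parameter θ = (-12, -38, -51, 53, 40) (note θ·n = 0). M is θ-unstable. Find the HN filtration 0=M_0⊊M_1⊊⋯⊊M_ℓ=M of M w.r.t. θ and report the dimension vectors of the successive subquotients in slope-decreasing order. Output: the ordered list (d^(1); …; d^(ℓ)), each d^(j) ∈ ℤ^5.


Via rank(M_{q-1}∘⋯∘M_p): M ≅ I[1,1], I[1,3], I[3,3], I[3,4], I[3,5], I[5,5]^3.
μ_θ-semistable layers: μ^(1)=53; μ^(2)=93/2; μ^(3)=40; μ^(4)=-12; μ^(5)=-101/3; μ^(6)=-51

((0, 0, 0, 1, 0); (0, 0, 0, 1, 1); (0, 0, 0, 0, 3); (1, 0, 0, 0, 0); (1, 1, 1, 0, 0); (0, 0, 3, 0, 0))


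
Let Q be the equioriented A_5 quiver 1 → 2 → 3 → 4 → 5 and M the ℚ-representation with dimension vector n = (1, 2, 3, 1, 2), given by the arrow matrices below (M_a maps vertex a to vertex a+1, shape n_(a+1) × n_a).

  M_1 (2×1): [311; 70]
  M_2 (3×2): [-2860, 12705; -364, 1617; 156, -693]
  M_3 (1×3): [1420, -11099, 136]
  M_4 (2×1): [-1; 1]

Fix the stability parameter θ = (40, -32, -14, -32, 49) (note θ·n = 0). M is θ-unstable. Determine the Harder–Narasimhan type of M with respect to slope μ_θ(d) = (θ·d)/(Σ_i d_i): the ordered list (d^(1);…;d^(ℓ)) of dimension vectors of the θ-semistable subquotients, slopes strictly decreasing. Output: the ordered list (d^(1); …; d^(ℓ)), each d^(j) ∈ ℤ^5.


Via rank(M_{q-1}∘⋯∘M_p): M ≅ I[1,5], I[2,2], I[3,3]^2, I[5,5].
μ_θ-semistable layers: μ^(1)=49; μ^(2)=-19/2; μ^(3)=-14; μ^(4)=-32

((0, 0, 0, 0, 2); (1, 1, 1, 1, 0); (0, 0, 2, 0, 0); (0, 1, 0, 0, 0))


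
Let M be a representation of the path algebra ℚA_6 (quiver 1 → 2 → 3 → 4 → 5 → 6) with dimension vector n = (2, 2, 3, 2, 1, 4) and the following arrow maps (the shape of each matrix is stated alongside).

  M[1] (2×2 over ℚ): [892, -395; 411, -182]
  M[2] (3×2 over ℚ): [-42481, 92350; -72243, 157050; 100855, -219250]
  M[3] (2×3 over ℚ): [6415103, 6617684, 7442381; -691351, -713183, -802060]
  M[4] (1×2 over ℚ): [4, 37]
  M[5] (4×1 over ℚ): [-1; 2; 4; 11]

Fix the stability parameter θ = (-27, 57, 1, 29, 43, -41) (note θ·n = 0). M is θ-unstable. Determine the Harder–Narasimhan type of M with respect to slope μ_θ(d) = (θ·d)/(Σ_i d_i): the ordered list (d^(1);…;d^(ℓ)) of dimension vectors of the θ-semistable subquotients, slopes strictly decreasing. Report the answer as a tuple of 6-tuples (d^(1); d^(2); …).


Via rank(M_{q-1}∘⋯∘M_p): M ≅ I[1,2], I[1,3], I[3,4], I[3,6], I[6,6]^3.
μ_θ-semistable layers: μ^(1)=57; μ^(2)=29; μ^(3)=31/3; μ^(4)=1; μ^(5)=-27; μ^(6)=-41

((0, 1, 0, 0, 0, 0); (0, 1, 1, 1, 0, 0); (0, 0, 0, 1, 1, 1); (0, 0, 2, 0, 0, 0); (2, 0, 0, 0, 0, 0); (0, 0, 0, 0, 0, 3))


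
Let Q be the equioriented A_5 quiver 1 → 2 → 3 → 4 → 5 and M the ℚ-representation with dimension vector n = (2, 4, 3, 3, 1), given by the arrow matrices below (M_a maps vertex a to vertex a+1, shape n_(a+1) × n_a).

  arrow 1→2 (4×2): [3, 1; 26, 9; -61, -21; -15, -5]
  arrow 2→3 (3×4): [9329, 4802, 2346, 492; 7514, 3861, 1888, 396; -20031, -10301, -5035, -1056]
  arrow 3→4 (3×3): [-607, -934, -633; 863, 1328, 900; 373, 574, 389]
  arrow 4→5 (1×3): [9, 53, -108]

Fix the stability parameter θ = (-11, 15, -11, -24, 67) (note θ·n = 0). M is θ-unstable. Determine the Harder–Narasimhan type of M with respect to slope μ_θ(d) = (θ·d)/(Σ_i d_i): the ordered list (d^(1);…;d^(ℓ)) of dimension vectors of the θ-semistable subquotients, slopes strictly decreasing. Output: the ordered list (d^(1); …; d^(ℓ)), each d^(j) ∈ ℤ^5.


Via rank(M_{q-1}∘⋯∘M_p): M ≅ I[1,4], I[1,5], I[2,2], I[2,3], I[4,4].
μ_θ-semistable layers: μ^(1)=67; μ^(2)=15; μ^(3)=2; μ^(4)=-20/3; μ^(5)=-11; μ^(6)=-24

((0, 0, 0, 0, 1); (0, 1, 0, 0, 0); (0, 1, 1, 0, 0); (0, 2, 2, 2, 0); (2, 0, 0, 0, 0); (0, 0, 0, 1, 0))
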